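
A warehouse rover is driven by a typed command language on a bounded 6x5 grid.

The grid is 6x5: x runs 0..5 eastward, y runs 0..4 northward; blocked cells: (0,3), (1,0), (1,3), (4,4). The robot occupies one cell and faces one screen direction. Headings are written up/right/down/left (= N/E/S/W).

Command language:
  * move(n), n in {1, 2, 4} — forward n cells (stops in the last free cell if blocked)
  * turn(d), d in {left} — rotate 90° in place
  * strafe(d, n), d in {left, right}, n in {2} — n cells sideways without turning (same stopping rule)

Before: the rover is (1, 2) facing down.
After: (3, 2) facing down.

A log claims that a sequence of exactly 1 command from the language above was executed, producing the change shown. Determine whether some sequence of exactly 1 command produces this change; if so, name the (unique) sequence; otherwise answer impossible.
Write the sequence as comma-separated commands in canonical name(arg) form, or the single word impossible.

key: still facing S — the one step turns nothing
start: (1, 2) facing down
[1] after strafe(left, 2): (3, 2) facing down
uniquely the one of 6 1-step routes that fits.

strafe(left, 2)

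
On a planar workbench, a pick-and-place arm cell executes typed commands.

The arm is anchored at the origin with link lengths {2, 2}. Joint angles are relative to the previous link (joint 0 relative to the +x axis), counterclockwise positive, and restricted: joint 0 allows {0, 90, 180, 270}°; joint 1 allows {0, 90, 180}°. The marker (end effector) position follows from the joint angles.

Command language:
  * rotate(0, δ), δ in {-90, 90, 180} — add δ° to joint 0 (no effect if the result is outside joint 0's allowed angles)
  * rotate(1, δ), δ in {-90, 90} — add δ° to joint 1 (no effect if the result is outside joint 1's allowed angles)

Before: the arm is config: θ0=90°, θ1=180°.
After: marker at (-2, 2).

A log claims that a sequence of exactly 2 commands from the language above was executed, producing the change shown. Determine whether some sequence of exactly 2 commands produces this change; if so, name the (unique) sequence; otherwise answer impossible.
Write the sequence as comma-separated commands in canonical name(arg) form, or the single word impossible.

rotate(1, 90), rotate(1, -90)

key: running rotate(1, -90) before rotate(1, 90) would end elsewhere — order is forced
initial: config: θ0=90°, θ1=180°
[1] after rotate(1, 90): config: θ0=90°, θ1=180°
[2] after rotate(1, -90): config: θ0=90°, θ1=90°
no other 2-command option fits: unique.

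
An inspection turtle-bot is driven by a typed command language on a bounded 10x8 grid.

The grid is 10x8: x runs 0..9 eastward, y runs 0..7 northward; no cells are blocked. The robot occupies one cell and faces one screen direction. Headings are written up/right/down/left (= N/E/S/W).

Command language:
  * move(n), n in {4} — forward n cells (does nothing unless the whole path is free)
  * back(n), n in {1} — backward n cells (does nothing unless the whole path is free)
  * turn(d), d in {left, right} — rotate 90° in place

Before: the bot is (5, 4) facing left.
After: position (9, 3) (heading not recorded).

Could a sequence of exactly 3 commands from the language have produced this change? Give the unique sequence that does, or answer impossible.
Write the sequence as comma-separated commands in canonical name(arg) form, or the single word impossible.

impossible

no 3-step route produces this change.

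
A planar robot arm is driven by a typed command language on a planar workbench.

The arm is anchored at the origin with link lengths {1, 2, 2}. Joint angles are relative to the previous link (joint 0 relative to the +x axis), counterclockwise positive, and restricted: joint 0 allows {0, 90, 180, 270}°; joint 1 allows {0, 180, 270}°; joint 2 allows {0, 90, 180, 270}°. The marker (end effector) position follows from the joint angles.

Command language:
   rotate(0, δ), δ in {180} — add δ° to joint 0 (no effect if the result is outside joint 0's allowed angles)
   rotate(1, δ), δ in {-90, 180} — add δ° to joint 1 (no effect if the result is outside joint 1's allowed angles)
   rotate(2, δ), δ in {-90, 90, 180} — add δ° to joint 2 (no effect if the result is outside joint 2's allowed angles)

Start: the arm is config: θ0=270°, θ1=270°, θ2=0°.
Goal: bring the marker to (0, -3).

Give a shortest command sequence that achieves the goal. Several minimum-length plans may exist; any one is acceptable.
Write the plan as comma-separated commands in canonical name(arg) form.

rotate(0, 180), rotate(1, -90)

begin: config: θ0=270°, θ1=270°, θ2=0°
step 1 (rotate(0, 180)): config: θ0=90°, θ1=270°, θ2=0°
step 2 (rotate(1, -90)): config: θ0=90°, θ1=180°, θ2=0°
minimal: 2 command(s), checked below 2.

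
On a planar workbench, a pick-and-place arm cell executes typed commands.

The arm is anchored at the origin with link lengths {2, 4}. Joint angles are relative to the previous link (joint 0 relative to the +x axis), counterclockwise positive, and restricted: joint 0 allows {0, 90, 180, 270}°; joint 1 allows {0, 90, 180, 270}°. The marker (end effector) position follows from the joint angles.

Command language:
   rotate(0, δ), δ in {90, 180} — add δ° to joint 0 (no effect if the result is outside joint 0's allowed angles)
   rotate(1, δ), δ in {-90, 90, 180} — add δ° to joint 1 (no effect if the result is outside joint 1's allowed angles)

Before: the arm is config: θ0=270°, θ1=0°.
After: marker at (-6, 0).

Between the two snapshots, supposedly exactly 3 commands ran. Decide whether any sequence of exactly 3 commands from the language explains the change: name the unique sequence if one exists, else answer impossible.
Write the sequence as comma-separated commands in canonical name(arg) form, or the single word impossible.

from: config: θ0=270°, θ1=0°
1. rotate(0, 90) → config: θ0=0°, θ1=0°
2. rotate(0, 90) → config: θ0=90°, θ1=0°
3. rotate(0, 90) → config: θ0=180°, θ1=0°
uniquely the one of 125 3-step routes that fits.

rotate(0, 90), rotate(0, 90), rotate(0, 90)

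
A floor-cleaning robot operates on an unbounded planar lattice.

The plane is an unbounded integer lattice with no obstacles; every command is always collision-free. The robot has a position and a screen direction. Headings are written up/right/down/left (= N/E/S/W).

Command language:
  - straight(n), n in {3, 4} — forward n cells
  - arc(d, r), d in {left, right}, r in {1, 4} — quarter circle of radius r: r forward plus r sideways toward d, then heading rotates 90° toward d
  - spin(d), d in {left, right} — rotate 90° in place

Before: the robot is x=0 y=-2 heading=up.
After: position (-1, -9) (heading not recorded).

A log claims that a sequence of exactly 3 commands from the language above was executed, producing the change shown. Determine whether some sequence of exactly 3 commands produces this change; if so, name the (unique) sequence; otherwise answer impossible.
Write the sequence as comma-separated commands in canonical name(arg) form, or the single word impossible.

arc(left, 1), arc(left, 4), arc(left, 4)

key: running arc(left, 4) before arc(left, 1) would end elsewhere — order is forced
from: x=0 y=-2 heading=up
1. arc(left, 1) → x=-1 y=-1 heading=left
2. arc(left, 4) → x=-5 y=-5 heading=down
3. arc(left, 4) → x=-1 y=-9 heading=right
no rival 3-sequence matches.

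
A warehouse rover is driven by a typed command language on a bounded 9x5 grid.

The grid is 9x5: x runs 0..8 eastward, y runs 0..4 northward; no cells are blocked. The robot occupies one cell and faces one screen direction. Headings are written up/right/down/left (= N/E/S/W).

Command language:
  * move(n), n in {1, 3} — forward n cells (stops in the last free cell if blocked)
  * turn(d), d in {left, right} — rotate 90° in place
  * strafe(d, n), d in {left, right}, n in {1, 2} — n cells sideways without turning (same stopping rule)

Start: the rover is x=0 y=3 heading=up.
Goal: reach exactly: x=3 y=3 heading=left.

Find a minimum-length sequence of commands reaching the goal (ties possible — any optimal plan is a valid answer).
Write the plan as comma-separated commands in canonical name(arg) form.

strafe(right, 2), strafe(right, 1), turn(left)

initial: x=0 y=3 heading=up
[1] after strafe(right, 2): x=2 y=3 heading=up
[2] after strafe(right, 1): x=3 y=3 heading=up
[3] after turn(left): x=3 y=3 heading=left
no 2-step plan works, so 3 is optimal.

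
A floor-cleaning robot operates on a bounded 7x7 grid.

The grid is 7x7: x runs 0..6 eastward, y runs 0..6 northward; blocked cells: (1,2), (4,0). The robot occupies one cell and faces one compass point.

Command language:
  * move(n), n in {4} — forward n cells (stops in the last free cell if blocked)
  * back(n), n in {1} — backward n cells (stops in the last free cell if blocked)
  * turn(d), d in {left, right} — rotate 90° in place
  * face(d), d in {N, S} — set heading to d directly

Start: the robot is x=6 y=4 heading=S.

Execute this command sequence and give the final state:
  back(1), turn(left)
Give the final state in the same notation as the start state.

begin: x=6 y=4 heading=S
[1] after back(1): x=6 y=5 heading=S
[2] after turn(left): x=6 y=5 heading=E

x=6 y=5 heading=E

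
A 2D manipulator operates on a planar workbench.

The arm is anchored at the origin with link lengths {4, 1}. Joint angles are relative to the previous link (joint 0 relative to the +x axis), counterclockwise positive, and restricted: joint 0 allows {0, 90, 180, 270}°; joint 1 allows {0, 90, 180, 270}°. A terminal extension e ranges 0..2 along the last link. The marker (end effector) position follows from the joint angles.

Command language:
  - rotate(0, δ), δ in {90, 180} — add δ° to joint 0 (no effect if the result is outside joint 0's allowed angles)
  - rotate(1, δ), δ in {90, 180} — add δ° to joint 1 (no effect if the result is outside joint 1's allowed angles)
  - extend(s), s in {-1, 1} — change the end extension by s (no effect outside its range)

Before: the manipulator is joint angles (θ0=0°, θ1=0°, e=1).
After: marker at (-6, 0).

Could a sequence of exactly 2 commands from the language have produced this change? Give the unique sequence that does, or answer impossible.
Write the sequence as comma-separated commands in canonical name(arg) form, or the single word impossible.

rotate(0, 90), rotate(0, 90)

from: joint angles (θ0=0°, θ1=0°, e=1)
1. rotate(0, 90) → joint angles (θ0=90°, θ1=0°, e=1)
2. rotate(0, 90) → joint angles (θ0=180°, θ1=0°, e=1)
all 36 alternatives checked — unique.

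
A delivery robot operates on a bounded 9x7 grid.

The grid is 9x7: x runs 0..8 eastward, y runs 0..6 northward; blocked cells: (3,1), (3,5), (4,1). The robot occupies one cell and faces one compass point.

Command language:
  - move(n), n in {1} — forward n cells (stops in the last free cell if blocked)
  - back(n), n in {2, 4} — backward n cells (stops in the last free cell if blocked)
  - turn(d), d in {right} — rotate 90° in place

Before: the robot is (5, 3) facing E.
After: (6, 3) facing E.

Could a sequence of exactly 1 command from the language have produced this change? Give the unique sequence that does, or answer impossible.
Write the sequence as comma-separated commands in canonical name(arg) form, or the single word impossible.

move(1)

key: still facing E — the one step turns nothing
begin: (5, 3) facing E
1. move(1) → (6, 3) facing E
all 4 alternatives checked — unique.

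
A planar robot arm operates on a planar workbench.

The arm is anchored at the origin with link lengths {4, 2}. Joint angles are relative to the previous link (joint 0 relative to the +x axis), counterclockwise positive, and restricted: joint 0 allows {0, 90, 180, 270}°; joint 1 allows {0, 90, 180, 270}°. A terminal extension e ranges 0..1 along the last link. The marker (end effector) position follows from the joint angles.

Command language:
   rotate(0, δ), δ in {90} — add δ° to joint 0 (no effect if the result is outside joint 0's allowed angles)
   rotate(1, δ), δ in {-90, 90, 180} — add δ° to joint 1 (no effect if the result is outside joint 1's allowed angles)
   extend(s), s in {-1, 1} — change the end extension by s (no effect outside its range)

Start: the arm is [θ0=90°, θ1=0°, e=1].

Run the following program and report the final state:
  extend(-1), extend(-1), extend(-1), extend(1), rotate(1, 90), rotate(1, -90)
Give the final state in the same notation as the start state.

t0: [θ0=90°, θ1=0°, e=1]
[1] after extend(-1): [θ0=90°, θ1=0°, e=0]
[2] after extend(-1): [θ0=90°, θ1=0°, e=0]
[3] after extend(-1): [θ0=90°, θ1=0°, e=0]
[4] after extend(1): [θ0=90°, θ1=0°, e=1]
[5] after rotate(1, 90): [θ0=90°, θ1=90°, e=1]
[6] after rotate(1, -90): [θ0=90°, θ1=0°, e=1]

[θ0=90°, θ1=0°, e=1]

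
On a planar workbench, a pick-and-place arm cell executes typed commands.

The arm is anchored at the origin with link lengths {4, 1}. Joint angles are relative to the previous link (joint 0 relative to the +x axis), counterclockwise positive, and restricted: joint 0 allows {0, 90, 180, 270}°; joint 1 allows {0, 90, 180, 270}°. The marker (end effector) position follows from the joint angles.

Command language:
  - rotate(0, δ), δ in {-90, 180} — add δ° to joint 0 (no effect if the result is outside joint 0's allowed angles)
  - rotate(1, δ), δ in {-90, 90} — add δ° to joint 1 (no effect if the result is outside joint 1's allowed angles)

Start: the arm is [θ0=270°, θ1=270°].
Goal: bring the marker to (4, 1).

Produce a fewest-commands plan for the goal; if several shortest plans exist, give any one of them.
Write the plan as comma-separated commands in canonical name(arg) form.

rotate(1, -90), rotate(1, -90), rotate(0, 180), rotate(0, -90)

t0: [θ0=270°, θ1=270°]
t=1 rotate(1, -90) ⇒ [θ0=270°, θ1=180°]
t=2 rotate(1, -90) ⇒ [θ0=270°, θ1=90°]
t=3 rotate(0, 180) ⇒ [θ0=90°, θ1=90°]
t=4 rotate(0, -90) ⇒ [θ0=0°, θ1=90°]
no 3-step plan works, so 4 is optimal.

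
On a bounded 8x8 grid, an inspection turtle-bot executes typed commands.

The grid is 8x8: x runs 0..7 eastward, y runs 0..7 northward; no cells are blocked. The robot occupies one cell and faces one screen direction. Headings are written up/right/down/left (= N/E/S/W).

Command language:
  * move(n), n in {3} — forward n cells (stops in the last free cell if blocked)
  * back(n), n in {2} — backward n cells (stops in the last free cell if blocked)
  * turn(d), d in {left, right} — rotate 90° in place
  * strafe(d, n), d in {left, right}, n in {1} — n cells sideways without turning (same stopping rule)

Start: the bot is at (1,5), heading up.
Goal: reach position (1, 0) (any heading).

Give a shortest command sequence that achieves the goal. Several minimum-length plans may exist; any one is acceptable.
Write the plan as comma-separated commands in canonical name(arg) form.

initial: at (1,5), heading up
t=1 back(2) ⇒ at (1,3), heading up
t=2 back(2) ⇒ at (1,1), heading up
t=3 back(2) ⇒ at (1,0), heading up
shorter routes all fall short; 3 is best.

back(2), back(2), back(2)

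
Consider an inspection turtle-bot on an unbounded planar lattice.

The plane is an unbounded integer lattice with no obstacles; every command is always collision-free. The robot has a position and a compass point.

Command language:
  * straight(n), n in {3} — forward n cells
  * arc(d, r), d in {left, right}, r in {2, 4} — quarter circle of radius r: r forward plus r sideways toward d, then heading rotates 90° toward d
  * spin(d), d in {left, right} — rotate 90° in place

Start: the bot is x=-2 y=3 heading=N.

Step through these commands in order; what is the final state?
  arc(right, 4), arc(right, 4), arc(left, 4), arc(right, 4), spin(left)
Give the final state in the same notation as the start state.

from: x=-2 y=3 heading=N
[1] after arc(right, 4): x=2 y=7 heading=E
[2] after arc(right, 4): x=6 y=3 heading=S
[3] after arc(left, 4): x=10 y=-1 heading=E
[4] after arc(right, 4): x=14 y=-5 heading=S
[5] after spin(left): x=14 y=-5 heading=E

x=14 y=-5 heading=E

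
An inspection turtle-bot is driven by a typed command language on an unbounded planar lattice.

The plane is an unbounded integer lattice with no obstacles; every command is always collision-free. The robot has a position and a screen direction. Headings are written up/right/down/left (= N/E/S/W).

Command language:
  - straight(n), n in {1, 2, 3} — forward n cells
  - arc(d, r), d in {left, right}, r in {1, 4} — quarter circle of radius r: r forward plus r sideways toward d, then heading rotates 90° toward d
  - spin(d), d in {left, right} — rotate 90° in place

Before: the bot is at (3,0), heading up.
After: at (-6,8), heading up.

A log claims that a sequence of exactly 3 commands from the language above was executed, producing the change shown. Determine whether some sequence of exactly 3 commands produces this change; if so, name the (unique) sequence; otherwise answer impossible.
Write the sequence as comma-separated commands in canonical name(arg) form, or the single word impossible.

key: heading stays N — rotations cancel among the 3 commands
t0: at (3,0), heading up
step 1 (arc(left, 4)): at (-1,4), heading left
step 2 (straight(1)): at (-2,4), heading left
step 3 (arc(right, 4)): at (-6,8), heading up
uniquely the one of 729 3-step routes that fits.

arc(left, 4), straight(1), arc(right, 4)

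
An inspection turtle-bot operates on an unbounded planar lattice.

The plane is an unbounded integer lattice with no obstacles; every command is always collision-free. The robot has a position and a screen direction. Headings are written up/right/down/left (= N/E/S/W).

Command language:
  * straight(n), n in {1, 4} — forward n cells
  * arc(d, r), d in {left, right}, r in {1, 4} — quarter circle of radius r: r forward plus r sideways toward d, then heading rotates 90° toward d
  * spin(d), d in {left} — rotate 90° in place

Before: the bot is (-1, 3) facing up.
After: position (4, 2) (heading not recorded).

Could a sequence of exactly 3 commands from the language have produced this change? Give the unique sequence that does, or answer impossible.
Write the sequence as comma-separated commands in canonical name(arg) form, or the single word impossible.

arc(right, 4), arc(right, 1), straight(4)

key: order matters: swapping arc(right, 4) and straight(4) lands elsewhere
from: (-1, 3) facing up
t=1 arc(right, 4) ⇒ (3, 7) facing right
t=2 arc(right, 1) ⇒ (4, 6) facing down
t=3 straight(4) ⇒ (4, 2) facing down
no rival 3-sequence matches.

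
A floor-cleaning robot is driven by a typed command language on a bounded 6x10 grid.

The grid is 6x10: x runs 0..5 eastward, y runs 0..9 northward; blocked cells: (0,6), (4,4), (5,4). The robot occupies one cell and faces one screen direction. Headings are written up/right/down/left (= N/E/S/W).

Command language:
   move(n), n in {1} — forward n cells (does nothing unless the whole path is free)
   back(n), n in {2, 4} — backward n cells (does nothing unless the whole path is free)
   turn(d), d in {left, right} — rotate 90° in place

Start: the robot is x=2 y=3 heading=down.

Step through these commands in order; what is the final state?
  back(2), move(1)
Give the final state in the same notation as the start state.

x=2 y=4 heading=down

start: x=2 y=3 heading=down
t=1 back(2) ⇒ x=2 y=5 heading=down
t=2 move(1) ⇒ x=2 y=4 heading=down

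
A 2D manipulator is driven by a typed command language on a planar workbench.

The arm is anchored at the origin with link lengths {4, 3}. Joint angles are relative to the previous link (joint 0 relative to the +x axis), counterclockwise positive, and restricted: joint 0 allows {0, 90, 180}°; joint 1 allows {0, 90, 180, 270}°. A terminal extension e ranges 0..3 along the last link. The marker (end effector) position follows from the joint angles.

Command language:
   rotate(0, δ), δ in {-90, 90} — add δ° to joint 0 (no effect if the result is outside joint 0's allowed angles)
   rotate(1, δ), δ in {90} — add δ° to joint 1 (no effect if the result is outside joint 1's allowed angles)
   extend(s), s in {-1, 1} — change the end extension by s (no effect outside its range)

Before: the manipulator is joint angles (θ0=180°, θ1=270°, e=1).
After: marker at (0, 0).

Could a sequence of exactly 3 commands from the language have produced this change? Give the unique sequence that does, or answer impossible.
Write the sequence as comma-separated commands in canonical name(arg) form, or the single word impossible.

rotate(1, 90), rotate(1, 90), rotate(1, 90)

from: joint angles (θ0=180°, θ1=270°, e=1)
t=1 rotate(1, 90) ⇒ joint angles (θ0=180°, θ1=0°, e=1)
t=2 rotate(1, 90) ⇒ joint angles (θ0=180°, θ1=90°, e=1)
t=3 rotate(1, 90) ⇒ joint angles (θ0=180°, θ1=180°, e=1)
no rival 3-sequence matches.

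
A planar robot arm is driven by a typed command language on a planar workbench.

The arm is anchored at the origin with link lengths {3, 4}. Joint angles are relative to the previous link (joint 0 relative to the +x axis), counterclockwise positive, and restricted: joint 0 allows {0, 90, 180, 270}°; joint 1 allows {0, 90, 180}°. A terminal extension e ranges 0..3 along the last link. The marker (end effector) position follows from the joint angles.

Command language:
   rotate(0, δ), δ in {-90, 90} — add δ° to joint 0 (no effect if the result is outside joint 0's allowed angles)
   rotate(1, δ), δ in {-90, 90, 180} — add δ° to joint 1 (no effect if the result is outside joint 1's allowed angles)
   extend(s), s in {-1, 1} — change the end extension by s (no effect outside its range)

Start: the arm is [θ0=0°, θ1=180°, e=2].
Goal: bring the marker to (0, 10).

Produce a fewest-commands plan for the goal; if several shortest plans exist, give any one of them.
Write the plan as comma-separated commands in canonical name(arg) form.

initial: [θ0=0°, θ1=180°, e=2]
t=1 rotate(1, 180) ⇒ [θ0=0°, θ1=0°, e=2]
t=2 extend(1) ⇒ [θ0=0°, θ1=0°, e=3]
t=3 rotate(0, 90) ⇒ [θ0=90°, θ1=0°, e=3]
nothing shorter than 3 reaches the goal.

rotate(1, 180), extend(1), rotate(0, 90)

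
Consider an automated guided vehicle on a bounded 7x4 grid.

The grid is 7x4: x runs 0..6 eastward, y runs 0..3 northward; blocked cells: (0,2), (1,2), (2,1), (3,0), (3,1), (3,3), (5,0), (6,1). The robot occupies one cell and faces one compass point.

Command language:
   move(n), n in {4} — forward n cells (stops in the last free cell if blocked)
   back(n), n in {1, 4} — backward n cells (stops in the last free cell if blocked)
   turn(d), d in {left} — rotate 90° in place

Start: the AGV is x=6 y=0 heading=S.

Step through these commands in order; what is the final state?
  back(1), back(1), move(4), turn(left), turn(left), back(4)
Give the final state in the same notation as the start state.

from: x=6 y=0 heading=S
step 1 (back(1)): x=6 y=0 heading=S
step 2 (back(1)): x=6 y=0 heading=S
step 3 (move(4)): x=6 y=0 heading=S
step 4 (turn(left)): x=6 y=0 heading=E
step 5 (turn(left)): x=6 y=0 heading=N
step 6 (back(4)): x=6 y=0 heading=N

x=6 y=0 heading=N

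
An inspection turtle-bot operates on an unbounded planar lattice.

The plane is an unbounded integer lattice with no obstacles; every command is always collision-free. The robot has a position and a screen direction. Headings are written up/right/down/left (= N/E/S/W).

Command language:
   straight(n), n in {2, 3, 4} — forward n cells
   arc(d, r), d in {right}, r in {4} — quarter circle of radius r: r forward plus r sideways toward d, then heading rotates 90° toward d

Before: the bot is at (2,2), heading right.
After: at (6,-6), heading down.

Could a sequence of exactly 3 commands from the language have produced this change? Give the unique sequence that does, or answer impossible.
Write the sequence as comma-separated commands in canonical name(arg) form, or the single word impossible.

arc(right, 4), straight(2), straight(2)

key: order matters: swapping arc(right, 4) and straight(2) lands elsewhere
t0: at (2,2), heading right
[1] after arc(right, 4): at (6,-2), heading down
[2] after straight(2): at (6,-4), heading down
[3] after straight(2): at (6,-6), heading down
all 64 alternatives checked — unique.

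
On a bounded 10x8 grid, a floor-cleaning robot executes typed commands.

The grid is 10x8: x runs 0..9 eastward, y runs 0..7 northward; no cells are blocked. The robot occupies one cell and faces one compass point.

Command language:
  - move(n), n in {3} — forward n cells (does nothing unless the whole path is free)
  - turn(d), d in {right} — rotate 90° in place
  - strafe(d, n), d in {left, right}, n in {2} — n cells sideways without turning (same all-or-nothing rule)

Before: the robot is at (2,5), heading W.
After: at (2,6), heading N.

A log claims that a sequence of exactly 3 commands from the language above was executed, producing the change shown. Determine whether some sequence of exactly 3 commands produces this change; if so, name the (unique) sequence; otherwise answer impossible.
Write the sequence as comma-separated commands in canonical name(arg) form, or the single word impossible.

strafe(left, 2), turn(right), move(3)

key: order matters: swapping strafe(left, 2) and move(3) lands elsewhere
start: at (2,5), heading W
[1] after strafe(left, 2): at (2,3), heading W
[2] after turn(right): at (2,3), heading N
[3] after move(3): at (2,6), heading N
uniquely the one of 64 3-step routes that fits.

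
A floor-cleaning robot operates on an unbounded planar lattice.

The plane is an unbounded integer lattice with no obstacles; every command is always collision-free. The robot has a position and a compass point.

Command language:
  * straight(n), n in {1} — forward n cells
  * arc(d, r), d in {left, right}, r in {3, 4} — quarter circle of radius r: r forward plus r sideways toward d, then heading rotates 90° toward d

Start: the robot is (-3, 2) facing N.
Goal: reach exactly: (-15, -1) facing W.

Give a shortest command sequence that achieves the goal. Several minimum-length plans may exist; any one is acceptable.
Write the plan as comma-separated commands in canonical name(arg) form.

arc(left, 4), arc(left, 4), arc(right, 3), straight(1)

start: (-3, 2) facing N
t=1 arc(left, 4) ⇒ (-7, 6) facing W
t=2 arc(left, 4) ⇒ (-11, 2) facing S
t=3 arc(right, 3) ⇒ (-14, -1) facing W
t=4 straight(1) ⇒ (-15, -1) facing W
shorter routes all fall short; 4 is best.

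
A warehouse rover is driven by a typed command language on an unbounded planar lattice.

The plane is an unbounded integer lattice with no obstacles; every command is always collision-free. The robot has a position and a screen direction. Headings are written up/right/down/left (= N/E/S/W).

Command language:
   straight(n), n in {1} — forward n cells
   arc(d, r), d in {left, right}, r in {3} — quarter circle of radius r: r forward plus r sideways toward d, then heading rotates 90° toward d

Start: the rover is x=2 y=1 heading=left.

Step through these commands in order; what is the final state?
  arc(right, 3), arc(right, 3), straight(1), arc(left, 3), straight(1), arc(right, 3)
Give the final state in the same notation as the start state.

from: x=2 y=1 heading=left
step 1 (arc(right, 3)): x=-1 y=4 heading=up
step 2 (arc(right, 3)): x=2 y=7 heading=right
step 3 (straight(1)): x=3 y=7 heading=right
step 4 (arc(left, 3)): x=6 y=10 heading=up
step 5 (straight(1)): x=6 y=11 heading=up
step 6 (arc(right, 3)): x=9 y=14 heading=right

x=9 y=14 heading=right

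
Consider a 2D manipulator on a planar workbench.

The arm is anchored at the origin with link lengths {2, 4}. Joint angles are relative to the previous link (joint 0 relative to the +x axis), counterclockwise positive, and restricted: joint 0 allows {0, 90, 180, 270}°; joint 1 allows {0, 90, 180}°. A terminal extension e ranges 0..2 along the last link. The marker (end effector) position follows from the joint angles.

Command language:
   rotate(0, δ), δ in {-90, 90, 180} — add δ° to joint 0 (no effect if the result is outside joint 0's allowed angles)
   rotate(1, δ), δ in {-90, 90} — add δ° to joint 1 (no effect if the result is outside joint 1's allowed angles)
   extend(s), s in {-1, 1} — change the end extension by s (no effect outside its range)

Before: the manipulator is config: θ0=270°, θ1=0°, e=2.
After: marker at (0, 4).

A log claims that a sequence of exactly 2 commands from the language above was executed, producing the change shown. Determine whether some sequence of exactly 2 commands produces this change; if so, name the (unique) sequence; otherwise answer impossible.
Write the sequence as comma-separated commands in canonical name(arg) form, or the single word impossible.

rotate(1, 90), rotate(1, 90)

t0: config: θ0=270°, θ1=0°, e=2
[1] after rotate(1, 90): config: θ0=270°, θ1=90°, e=2
[2] after rotate(1, 90): config: θ0=270°, θ1=180°, e=2
no other 2-command option fits: unique.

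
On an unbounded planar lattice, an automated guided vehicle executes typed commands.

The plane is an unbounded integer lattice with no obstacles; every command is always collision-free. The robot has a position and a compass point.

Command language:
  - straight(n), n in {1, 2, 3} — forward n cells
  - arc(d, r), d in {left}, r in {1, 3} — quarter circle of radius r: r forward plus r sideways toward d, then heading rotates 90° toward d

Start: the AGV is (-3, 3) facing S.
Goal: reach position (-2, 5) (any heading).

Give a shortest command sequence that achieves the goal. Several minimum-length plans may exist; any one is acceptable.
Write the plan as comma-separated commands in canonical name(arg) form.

begin: (-3, 3) facing S
1. arc(left, 1) → (-2, 2) facing E
2. arc(left, 1) → (-1, 3) facing N
3. straight(1) → (-1, 4) facing N
4. arc(left, 1) → (-2, 5) facing W
minimal: 4 command(s), checked below 4.

arc(left, 1), arc(left, 1), straight(1), arc(left, 1)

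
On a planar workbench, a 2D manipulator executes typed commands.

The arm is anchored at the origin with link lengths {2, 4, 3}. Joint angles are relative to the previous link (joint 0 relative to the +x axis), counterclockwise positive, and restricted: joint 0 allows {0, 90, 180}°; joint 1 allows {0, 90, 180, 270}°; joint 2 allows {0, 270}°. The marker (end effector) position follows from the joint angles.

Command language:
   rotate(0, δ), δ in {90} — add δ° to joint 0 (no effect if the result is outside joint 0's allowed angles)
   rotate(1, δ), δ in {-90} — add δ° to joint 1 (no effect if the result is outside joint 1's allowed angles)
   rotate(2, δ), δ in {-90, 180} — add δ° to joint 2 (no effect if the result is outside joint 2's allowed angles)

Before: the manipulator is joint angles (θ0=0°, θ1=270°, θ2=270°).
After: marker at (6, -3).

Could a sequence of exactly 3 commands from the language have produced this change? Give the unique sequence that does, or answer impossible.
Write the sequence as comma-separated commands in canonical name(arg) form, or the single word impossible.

rotate(1, -90), rotate(1, -90), rotate(1, -90)

from: joint angles (θ0=0°, θ1=270°, θ2=270°)
step 1 (rotate(1, -90)): joint angles (θ0=0°, θ1=180°, θ2=270°)
step 2 (rotate(1, -90)): joint angles (θ0=0°, θ1=90°, θ2=270°)
step 3 (rotate(1, -90)): joint angles (θ0=0°, θ1=0°, θ2=270°)
uniquely the one of 64 3-step routes that fits.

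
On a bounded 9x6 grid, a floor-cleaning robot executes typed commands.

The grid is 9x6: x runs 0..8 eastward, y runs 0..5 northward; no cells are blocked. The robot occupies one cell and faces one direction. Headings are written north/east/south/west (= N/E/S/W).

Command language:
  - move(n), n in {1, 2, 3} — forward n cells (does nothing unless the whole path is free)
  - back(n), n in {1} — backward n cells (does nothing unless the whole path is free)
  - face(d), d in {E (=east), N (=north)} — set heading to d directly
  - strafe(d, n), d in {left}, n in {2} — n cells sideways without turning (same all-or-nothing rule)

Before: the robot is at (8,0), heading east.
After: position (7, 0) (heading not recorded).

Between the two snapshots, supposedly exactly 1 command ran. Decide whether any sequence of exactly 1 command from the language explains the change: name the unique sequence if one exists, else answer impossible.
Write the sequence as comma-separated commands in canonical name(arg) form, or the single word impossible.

initial: at (8,0), heading east
step 1 (back(1)): at (7,0), heading east
uniquely the one of 7 1-step routes that fits.

back(1)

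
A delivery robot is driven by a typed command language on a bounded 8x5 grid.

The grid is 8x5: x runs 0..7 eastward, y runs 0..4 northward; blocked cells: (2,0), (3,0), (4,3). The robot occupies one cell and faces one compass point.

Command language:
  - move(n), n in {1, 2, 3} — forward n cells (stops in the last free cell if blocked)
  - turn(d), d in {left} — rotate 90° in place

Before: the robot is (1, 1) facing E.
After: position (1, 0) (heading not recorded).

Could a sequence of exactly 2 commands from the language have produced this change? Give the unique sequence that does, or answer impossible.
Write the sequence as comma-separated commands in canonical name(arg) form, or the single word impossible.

impossible

all 16 sequences checked — none match.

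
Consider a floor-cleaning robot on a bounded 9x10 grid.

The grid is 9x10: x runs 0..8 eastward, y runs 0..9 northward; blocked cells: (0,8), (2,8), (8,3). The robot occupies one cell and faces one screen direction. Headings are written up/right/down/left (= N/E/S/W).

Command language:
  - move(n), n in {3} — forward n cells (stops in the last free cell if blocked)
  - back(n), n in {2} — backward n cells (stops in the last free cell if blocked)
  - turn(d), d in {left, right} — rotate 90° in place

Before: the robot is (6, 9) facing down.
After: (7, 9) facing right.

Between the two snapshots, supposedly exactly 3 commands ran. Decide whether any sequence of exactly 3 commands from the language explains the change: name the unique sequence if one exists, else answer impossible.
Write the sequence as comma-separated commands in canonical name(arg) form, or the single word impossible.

turn(left), back(2), move(3)

key: position moved to (7,9) AND the heading swung to E — translation plus rotation needed
start: (6, 9) facing down
1. turn(left) → (6, 9) facing right
2. back(2) → (4, 9) facing right
3. move(3) → (7, 9) facing right
all 64 alternatives checked — unique.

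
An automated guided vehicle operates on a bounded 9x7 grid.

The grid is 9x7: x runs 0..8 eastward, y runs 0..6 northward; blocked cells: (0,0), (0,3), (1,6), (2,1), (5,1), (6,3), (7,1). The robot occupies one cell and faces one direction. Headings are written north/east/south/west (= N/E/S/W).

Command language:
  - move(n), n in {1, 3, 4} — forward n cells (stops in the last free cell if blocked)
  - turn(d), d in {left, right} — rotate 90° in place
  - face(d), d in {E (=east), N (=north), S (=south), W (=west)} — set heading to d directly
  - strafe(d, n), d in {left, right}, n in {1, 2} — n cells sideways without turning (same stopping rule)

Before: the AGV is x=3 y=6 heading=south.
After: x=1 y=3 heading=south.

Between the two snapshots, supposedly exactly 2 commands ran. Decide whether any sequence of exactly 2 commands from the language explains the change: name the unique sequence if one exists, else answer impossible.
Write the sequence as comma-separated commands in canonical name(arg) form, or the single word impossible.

key: heading stays S — no command in the sequence turns
from: x=3 y=6 heading=south
t=1 move(3) ⇒ x=3 y=3 heading=south
t=2 strafe(right, 2) ⇒ x=1 y=3 heading=south
no rival 2-sequence matches.

move(3), strafe(right, 2)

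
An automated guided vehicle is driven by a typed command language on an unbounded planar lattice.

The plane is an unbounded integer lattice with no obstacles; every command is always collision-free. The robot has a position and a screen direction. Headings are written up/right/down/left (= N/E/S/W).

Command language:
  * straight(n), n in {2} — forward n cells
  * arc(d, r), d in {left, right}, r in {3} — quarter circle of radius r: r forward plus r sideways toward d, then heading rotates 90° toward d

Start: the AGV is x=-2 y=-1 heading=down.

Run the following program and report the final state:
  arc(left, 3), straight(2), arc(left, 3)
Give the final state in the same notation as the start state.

from: x=-2 y=-1 heading=down
step 1 (arc(left, 3)): x=1 y=-4 heading=right
step 2 (straight(2)): x=3 y=-4 heading=right
step 3 (arc(left, 3)): x=6 y=-1 heading=up

x=6 y=-1 heading=up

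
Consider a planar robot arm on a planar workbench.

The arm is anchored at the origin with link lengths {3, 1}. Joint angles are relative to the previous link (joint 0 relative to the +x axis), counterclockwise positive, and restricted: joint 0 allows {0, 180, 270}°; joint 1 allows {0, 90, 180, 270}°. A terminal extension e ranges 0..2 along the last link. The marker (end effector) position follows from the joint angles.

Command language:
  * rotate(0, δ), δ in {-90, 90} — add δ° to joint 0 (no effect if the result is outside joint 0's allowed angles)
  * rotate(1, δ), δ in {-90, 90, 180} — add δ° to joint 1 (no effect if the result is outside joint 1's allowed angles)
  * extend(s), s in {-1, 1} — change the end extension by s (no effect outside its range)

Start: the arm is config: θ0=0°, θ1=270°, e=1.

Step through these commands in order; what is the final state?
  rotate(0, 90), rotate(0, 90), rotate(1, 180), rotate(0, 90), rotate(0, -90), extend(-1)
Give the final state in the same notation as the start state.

config: θ0=270°, θ1=90°, e=0

start: config: θ0=0°, θ1=270°, e=1
t=1 rotate(0, 90) ⇒ config: θ0=0°, θ1=270°, e=1
t=2 rotate(0, 90) ⇒ config: θ0=0°, θ1=270°, e=1
t=3 rotate(1, 180) ⇒ config: θ0=0°, θ1=90°, e=1
t=4 rotate(0, 90) ⇒ config: θ0=0°, θ1=90°, e=1
t=5 rotate(0, -90) ⇒ config: θ0=270°, θ1=90°, e=1
t=6 extend(-1) ⇒ config: θ0=270°, θ1=90°, e=0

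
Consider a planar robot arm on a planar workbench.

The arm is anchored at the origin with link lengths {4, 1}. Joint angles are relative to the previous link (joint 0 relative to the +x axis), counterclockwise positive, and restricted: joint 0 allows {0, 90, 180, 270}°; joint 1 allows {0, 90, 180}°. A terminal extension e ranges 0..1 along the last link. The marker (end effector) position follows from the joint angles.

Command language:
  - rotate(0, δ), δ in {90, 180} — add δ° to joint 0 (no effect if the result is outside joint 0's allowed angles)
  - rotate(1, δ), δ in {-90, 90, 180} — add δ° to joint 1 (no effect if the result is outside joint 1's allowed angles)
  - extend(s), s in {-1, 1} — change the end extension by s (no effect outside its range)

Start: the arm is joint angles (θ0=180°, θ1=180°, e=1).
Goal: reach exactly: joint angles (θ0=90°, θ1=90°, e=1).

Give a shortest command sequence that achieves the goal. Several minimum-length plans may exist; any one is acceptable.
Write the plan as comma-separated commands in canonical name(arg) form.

rotate(0, 180), rotate(0, 90), rotate(1, -90)

initial: joint angles (θ0=180°, θ1=180°, e=1)
t=1 rotate(0, 180) ⇒ joint angles (θ0=0°, θ1=180°, e=1)
t=2 rotate(0, 90) ⇒ joint angles (θ0=90°, θ1=180°, e=1)
t=3 rotate(1, -90) ⇒ joint angles (θ0=90°, θ1=90°, e=1)
shorter routes all fall short; 3 is best.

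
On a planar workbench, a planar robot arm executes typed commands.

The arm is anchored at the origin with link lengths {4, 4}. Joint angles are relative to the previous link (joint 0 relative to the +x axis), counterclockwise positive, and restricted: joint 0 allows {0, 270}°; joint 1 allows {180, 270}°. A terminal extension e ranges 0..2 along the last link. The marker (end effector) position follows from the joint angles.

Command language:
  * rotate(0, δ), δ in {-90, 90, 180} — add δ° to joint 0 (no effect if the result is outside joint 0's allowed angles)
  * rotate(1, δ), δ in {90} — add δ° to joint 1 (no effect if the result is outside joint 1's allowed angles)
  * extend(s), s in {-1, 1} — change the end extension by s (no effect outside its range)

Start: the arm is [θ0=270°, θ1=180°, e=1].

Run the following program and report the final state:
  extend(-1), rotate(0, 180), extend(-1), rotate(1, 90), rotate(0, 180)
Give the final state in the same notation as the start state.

[θ0=270°, θ1=270°, e=0]

begin: [θ0=270°, θ1=180°, e=1]
[1] after extend(-1): [θ0=270°, θ1=180°, e=0]
[2] after rotate(0, 180): [θ0=270°, θ1=180°, e=0]
[3] after extend(-1): [θ0=270°, θ1=180°, e=0]
[4] after rotate(1, 90): [θ0=270°, θ1=270°, e=0]
[5] after rotate(0, 180): [θ0=270°, θ1=270°, e=0]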